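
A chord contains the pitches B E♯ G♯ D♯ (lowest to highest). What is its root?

B, E#, G#, D# are the tones of an E# half-diminished seventh chord (E#–G#–B–D#), making E# the root.

E#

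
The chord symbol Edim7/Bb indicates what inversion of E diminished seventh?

second inversion

Edim7/Bb means E diminished seventh with Bb in the bass. Bb is the fifth of E diminished seventh (E–G–Bb–Db), so this is second inversion.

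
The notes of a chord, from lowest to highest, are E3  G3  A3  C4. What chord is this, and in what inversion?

A minor seventh, second inversion

The distinct note names are E, G, A, C. Stacked in thirds they read A–C–E–G, which is a minor seventh chord on A.
The lowest note is E, the fifth of the chord, so this is second inversion (figured bass 4/3).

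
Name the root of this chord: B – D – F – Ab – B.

Reordering B, D, F, Ab into stacked thirds gives B–D–F–Ab; the bottom of that stack, B, is the root.

B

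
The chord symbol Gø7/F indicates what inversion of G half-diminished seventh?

third inversion

Gø7/F means G half-diminished seventh with F in the bass. F is the seventh of G half-diminished seventh (G–Bb–Db–F), so this is third inversion.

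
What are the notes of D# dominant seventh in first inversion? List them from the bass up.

The chord tones are D#–F##–A#–C#. With the third (F##) lowest for first inversion: F##, A#, C#, D#.

F##, A#, C#, D#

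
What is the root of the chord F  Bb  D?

Bb

The distinct letter names are F, Bb, D. Arranged as a stack of thirds they read Bb–D–F, so Bb is the root (a Bb major triad).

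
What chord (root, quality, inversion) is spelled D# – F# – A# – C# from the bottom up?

Reducing to letter names: D#, F#, A#, C#. These stack in thirds as D#–F#–A#–C# — a D# minor seventh chord.
The lowest note is D#, the root of the chord, so this is root position (figured bass 7).

D# minor seventh, root position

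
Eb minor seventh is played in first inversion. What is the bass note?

The third of Eb minor seventh (Eb–Gb–Bb–Db) is Gb; that is the bass in first inversion.

Gb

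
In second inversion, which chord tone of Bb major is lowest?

In second inversion the fifth is lowest. For Bb major (Bb–D–F) that is F.

F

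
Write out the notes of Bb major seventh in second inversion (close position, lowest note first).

Spelling Bb major seventh: Bb–D–F–A. In second inversion the fifth is bass, giving F, A, Bb, D from the bottom.

F, A, Bb, D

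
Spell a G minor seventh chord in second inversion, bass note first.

D, F, G, Bb

G minor seventh is G–Bb–D–F. Second inversion puts the fifth (D) in the bass, with the remaining tones above: D, F, G, Bb.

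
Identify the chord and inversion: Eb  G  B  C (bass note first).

C minor-major seventh, first inversion

Reducing to letter names: Eb, G, B, C. These stack in thirds as C–Eb–G–B — a C minor-major seventh chord.
Eb is the third of C minor-major seventh; third in the bass means first inversion (figured bass 6/5).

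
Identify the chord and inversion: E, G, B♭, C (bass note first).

C dominant seventh, first inversion

The pitch classes E, G, Bb, C arrange in thirds as C–E–G–Bb: a C dominant seventh chord.
The lowest note is E, the third of the chord, so this is first inversion (figured bass 6/5).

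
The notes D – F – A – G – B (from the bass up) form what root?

D, F, A, G, B are the tones of a G dominant ninth chord (G–B–D–F–A), making G the root.

G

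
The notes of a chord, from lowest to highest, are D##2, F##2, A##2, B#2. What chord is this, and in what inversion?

B# major seventh, first inversion

Reducing to letter names: D##, F##, A##, B#. These stack in thirds as B#–D##–F##–A## — a B# major seventh chord.
The lowest note is D##, the third of the chord, so this is first inversion (figured bass 6/5).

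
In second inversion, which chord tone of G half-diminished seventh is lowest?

The fifth of G half-diminished seventh (G–Bb–Db–F) is Db; that is the bass in second inversion.

Db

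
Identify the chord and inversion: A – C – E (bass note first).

The pitch classes A, C, E arrange in thirds as A–C–E: an A minor triad.
With the root (A) in the bass, the chord is in root position (figured bass 5/3).

A minor, root position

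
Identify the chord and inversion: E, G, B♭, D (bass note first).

The distinct note names are E, G, Bb, D. Stacked in thirds they read E–G–Bb–D, which is a half-diminished seventh chord on E.
With the root (E) in the bass, the chord is in root position (figured bass 7).

E half-diminished seventh, root position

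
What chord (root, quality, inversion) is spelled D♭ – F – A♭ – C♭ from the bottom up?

Db dominant seventh, root position

The distinct note names are Db, F, Ab, Cb. Stacked in thirds they read Db–F–Ab–Cb, which is a dominant seventh chord on Db.
Db is the root of Db dominant seventh; root in the bass means root position (figured bass 7).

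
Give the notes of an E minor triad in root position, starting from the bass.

E minor is E–G–B. Root position puts the root (E) in the bass, with the remaining tones above: E, G, B.

E, G, B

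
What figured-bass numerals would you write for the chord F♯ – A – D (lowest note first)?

The notes F#, A, D stack in thirds as D–F#–A — a D major triad. The bass F# is the third, so this is first inversion: figured 6.

6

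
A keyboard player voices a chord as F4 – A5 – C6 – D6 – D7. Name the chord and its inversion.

The pitch classes F, A, C, D arrange in thirds as D–F–A–C: a D minor seventh chord.
The lowest note is F, the third of the chord, so this is first inversion (figured bass 6/5).

D minor seventh, first inversion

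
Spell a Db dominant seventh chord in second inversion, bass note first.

Db dominant seventh is Db–F–Ab–Cb. Second inversion puts the fifth (Ab) in the bass, with the remaining tones above: Ab, Cb, Db, F.

Ab, Cb, Db, F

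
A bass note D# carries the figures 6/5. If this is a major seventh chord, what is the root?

B

The figures 6/5 mean the third of the chord is in the bass. If D# is the third of a major seventh chord, the root is B (chord tones B–D#–F#–A#).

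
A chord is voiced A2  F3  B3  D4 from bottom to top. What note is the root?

A, F, B, D are the tones of a B half-diminished seventh chord (B–D–F–A), making B the root.

B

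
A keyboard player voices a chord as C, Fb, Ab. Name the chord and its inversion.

The distinct note names are C, Fb, Ab. Stacked in thirds they read Fb–Ab–C, which is an augmented triad on Fb.
The lowest note is C, the fifth of the chord, so this is second inversion (figured bass 6/4).

Fb augmented, second inversion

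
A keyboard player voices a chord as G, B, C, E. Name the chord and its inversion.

The pitch classes G, B, C, E arrange in thirds as C–E–G–B: a C major seventh chord.
With the fifth (G) in the bass, the chord is in second inversion (figured bass 4/3).

C major seventh, second inversion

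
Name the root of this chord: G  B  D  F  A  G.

G

G, B, D, F, A are the tones of a G dominant ninth chord (G–B–D–F–A), making G the root.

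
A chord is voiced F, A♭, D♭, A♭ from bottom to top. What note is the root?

F, Ab, Db are the tones of a Db major triad (Db–F–Ab), making Db the root.

Db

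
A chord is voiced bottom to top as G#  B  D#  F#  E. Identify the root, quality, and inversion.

E major ninth, first inversion

The distinct note names are G#, B, D#, F#, E. Stacked in thirds they read E–G#–B–D#–F#, which is a major ninth chord on E.
G# is the third of E major ninth; third in the bass means first inversion.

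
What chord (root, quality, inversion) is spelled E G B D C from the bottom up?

C major ninth, first inversion

The pitch classes E, G, B, D, C arrange in thirds as C–E–G–B–D: a C major ninth chord.
With the third (E) in the bass, the chord is in first inversion.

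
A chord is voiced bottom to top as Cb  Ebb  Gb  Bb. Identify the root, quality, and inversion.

The pitch classes Cb, Ebb, Gb, Bb arrange in thirds as Cb–Ebb–Gb–Bb: a Cb minor-major seventh chord.
Cb is the root of Cb minor-major seventh; root in the bass means root position (figured bass 7).

Cb minor-major seventh, root position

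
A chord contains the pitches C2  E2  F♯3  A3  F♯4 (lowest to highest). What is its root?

Reordering C, E, F#, A into stacked thirds gives F#–A–C–E; the bottom of that stack, F#, is the root.

F#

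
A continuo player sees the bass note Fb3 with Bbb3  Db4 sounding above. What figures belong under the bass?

The notes Fb, Bbb, Db stack in thirds as Bbb–Db–Fb — a Bbb major triad. The bass Fb is the fifth, so this is second inversion: figured 6/4.

6/4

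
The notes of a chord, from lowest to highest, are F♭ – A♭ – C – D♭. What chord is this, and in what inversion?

Db minor-major seventh, first inversion

Reducing to letter names: Fb, Ab, C, Db. These stack in thirds as Db–Fb–Ab–C — a Db minor-major seventh chord.
Fb is the third of Db minor-major seventh; third in the bass means first inversion (figured bass 6/5).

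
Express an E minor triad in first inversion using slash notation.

Em/G

First inversion of E minor has the third (G) in the bass. As a slash chord: Em/G.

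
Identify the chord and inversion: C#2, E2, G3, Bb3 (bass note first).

Reducing to letter names: C#, E, G, Bb. These stack in thirds as C#–E–G–Bb — a C# diminished seventh chord.
With the root (C#) in the bass, the chord is in root position (figured bass 7).

C# diminished seventh, root position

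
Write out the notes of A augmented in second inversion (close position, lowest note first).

E#, A, C#

The chord tones are A–C#–E#. With the fifth (E#) lowest for second inversion: E#, A, C#.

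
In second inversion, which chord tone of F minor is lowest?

C

The fifth of F minor (F–Ab–C) is C; that is the bass in second inversion.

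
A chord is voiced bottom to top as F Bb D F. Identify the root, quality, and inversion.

Bb major, second inversion

The pitch classes F, Bb, D arrange in thirds as Bb–D–F: a Bb major triad.
The lowest note is F, the fifth of the chord, so this is second inversion (figured bass 6/4).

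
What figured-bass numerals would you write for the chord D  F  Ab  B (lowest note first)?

6/5

The notes D, F, Ab, B stack in thirds as B–D–F–Ab — a B diminished seventh chord. The bass D is the third, so this is first inversion: figured 6/5.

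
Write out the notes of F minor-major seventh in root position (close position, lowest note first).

F minor-major seventh is F–Ab–C–E. Root position puts the root (F) in the bass, with the remaining tones above: F, Ab, C, E.

F, Ab, C, E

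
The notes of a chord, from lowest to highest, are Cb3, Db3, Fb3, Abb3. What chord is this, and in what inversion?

The distinct note names are Cb, Db, Fb, Abb. Stacked in thirds they read Db–Fb–Abb–Cb, which is a half-diminished seventh chord on Db.
Cb is the seventh of Db half-diminished seventh; seventh in the bass means third inversion (figured bass 4/2).

Db half-diminished seventh, third inversion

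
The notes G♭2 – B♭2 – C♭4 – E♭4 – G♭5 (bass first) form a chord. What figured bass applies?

4/3

The notes Gb, Bb, Cb, Eb stack in thirds as Cb–Eb–Gb–Bb — a Cb major seventh chord. The bass Gb is the fifth, so this is second inversion: figured 4/3.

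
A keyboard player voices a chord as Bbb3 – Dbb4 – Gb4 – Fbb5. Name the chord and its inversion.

Gb diminished seventh, first inversion

The pitch classes Bbb, Dbb, Gb, Fbb arrange in thirds as Gb–Bbb–Dbb–Fbb: a Gb diminished seventh chord.
The lowest note is Bbb, the third of the chord, so this is first inversion (figured bass 6/5).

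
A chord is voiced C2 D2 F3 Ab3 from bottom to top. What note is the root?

D

Reordering C, D, F, Ab into stacked thirds gives D–F–Ab–C; the bottom of that stack, D, is the root.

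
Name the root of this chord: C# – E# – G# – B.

C#

C#, E#, G#, B are the tones of a C# dominant seventh chord (C#–E#–G#–B), making C# the root.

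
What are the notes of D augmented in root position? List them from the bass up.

The chord tones are D–F#–A#. With the root (D) lowest for root position: D, F#, A#.

D, F#, A#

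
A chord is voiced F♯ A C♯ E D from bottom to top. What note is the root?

D

Reordering F#, A, C#, E, D into stacked thirds gives D–F#–A–C#–E; the bottom of that stack, D, is the root.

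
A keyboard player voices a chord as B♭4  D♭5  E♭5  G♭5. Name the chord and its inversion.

Eb minor seventh, second inversion

The pitch classes Bb, Db, Eb, Gb arrange in thirds as Eb–Gb–Bb–Db: an Eb minor seventh chord.
Bb is the fifth of Eb minor seventh; fifth in the bass means second inversion (figured bass 4/3).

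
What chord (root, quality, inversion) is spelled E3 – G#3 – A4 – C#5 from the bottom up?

A major seventh, second inversion

Reducing to letter names: E, G#, A, C#. These stack in thirds as A–C#–E–G# — an A major seventh chord.
With the fifth (E) in the bass, the chord is in second inversion (figured bass 4/3).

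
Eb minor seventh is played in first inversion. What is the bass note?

In first inversion the third is lowest. For Eb minor seventh (Eb–Gb–Bb–Db) that is Gb.

Gb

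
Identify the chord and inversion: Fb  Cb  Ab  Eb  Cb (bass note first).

The pitch classes Fb, Cb, Ab, Eb arrange in thirds as Fb–Ab–Cb–Eb: an Fb major seventh chord.
Fb is the root of Fb major seventh; root in the bass means root position (figured bass 7).

Fb major seventh, root position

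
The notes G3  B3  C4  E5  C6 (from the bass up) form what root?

The distinct letter names are G, B, C, E. Arranged as a stack of thirds they read C–E–G–B, so C is the root (a C major seventh chord).

C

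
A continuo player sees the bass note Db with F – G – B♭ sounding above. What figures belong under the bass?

4/3

The notes Db, F, G, Bb stack in thirds as G–Bb–Db–F — a G half-diminished seventh chord. The bass Db is the fifth, so this is second inversion: figured 4/3.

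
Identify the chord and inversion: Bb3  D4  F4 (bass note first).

The distinct note names are Bb, D, F. Stacked in thirds they read Bb–D–F, which is a major triad on Bb.
Bb is the root of Bb major; root in the bass means root position (figured bass 5/3).

Bb major, root position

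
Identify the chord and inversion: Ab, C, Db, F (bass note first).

Db major seventh, second inversion

Reducing to letter names: Ab, C, Db, F. These stack in thirds as Db–F–Ab–C — a Db major seventh chord.
With the fifth (Ab) in the bass, the chord is in second inversion (figured bass 4/3).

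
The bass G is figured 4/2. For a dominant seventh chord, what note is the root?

The figures 4/2 mean the seventh of the chord is in the bass. If G is the seventh of a dominant seventh chord, the root is A (chord tones A–C#–E–G).

A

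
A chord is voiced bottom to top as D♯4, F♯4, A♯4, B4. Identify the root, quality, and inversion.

Reducing to letter names: D#, F#, A#, B. These stack in thirds as B–D#–F#–A# — a B major seventh chord.
D# is the third of B major seventh; third in the bass means first inversion (figured bass 6/5).

B major seventh, first inversion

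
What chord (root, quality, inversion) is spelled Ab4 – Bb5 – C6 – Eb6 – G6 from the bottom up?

The distinct note names are Ab, Bb, C, Eb, G. Stacked in thirds they read Ab–C–Eb–G–Bb, which is a major ninth chord on Ab.
With the root (Ab) in the bass, the chord is in root position.

Ab major ninth, root position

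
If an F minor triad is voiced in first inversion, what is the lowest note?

Ab

The third of F minor (F–Ab–C) is Ab; that is the bass in first inversion.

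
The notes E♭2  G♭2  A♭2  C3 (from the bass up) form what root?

Ab

The distinct letter names are Eb, Gb, Ab, C. Arranged as a stack of thirds they read Ab–C–Eb–Gb, so Ab is the root (an Ab dominant seventh chord).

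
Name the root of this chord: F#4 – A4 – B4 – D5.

The distinct letter names are F#, A, B, D. Arranged as a stack of thirds they read B–D–F#–A, so B is the root (a B minor seventh chord).

B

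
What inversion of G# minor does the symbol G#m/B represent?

first inversion

G#m/B means G# minor with B in the bass. B is the third of G# minor (G#–B–D#), so this is first inversion.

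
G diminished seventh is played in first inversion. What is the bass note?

Bb

G diminished seventh is G–Bb–Db–Fb. First inversion places the third in the bass: Bb.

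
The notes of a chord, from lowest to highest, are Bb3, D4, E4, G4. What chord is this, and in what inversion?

E half-diminished seventh, second inversion

The pitch classes Bb, D, E, G arrange in thirds as E–G–Bb–D: an E half-diminished seventh chord.
With the fifth (Bb) in the bass, the chord is in second inversion (figured bass 4/3).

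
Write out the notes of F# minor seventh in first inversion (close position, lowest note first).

A, C#, E, F#

Spelling F# minor seventh: F#–A–C#–E. In first inversion the third is bass, giving A, C#, E, F# from the bottom.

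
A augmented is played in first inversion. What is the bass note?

C#

A augmented is A–C#–E#. First inversion places the third in the bass: C#.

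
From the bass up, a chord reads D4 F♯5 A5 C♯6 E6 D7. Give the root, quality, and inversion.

The distinct note names are D, F#, A, C#, E. Stacked in thirds they read D–F#–A–C#–E, which is a major ninth chord on D.
With the root (D) in the bass, the chord is in root position.

D major ninth, root position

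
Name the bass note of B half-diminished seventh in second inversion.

F

In second inversion the fifth is lowest. For B half-diminished seventh (B–D–F–A) that is F.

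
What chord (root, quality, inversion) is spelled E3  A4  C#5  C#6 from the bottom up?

Reducing to letter names: E, A, C#. These stack in thirds as A–C#–E — an A major triad.
E is the fifth of A major; fifth in the bass means second inversion (figured bass 6/4).

A major, second inversion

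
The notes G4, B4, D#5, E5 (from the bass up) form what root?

E

G, B, D#, E are the tones of an E minor-major seventh chord (E–G–B–D#), making E the root.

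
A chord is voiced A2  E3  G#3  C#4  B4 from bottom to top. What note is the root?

The distinct letter names are A, E, G#, C#, B. Arranged as a stack of thirds they read A–C#–E–G#–B, so A is the root (an A major ninth chord).

A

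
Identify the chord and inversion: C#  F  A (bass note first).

Reducing to letter names: C#, F, A. These stack in thirds as F–A–C# — an F augmented triad.
C# is the fifth of F augmented; fifth in the bass means second inversion (figured bass 6/4).

F augmented, second inversion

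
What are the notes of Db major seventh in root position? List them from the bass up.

Db, F, Ab, C

The chord tones are Db–F–Ab–C. With the root (Db) lowest for root position: Db, F, Ab, C.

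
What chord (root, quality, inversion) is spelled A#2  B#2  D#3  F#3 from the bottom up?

Reducing to letter names: A#, B#, D#, F#. These stack in thirds as B#–D#–F#–A# — a B# half-diminished seventh chord.
The lowest note is A#, the seventh of the chord, so this is third inversion (figured bass 4/2).

B# half-diminished seventh, third inversion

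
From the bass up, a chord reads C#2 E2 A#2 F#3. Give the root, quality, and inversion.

The pitch classes C#, E, A#, F# arrange in thirds as F#–A#–C#–E: an F# dominant seventh chord.
With the fifth (C#) in the bass, the chord is in second inversion (figured bass 4/3).

F# dominant seventh, second inversion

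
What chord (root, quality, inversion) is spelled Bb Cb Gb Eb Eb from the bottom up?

Cb major seventh, third inversion

The distinct note names are Bb, Cb, Gb, Eb. Stacked in thirds they read Cb–Eb–Gb–Bb, which is a major seventh chord on Cb.
Bb is the seventh of Cb major seventh; seventh in the bass means third inversion (figured bass 4/2).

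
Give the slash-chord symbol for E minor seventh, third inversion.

Em7/D

Third inversion of E minor seventh has the seventh (D) in the bass. As a slash chord: Em7/D.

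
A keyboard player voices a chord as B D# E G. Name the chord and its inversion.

The pitch classes B, D#, E, G arrange in thirds as E–G–B–D#: an E minor-major seventh chord.
B is the fifth of E minor-major seventh; fifth in the bass means second inversion (figured bass 4/3).

E minor-major seventh, second inversion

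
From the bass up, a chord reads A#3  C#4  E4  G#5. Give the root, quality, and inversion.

A# half-diminished seventh, root position

The distinct note names are A#, C#, E, G#. Stacked in thirds they read A#–C#–E–G#, which is a half-diminished seventh chord on A#.
With the root (A#) in the bass, the chord is in root position (figured bass 7).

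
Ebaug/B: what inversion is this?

Ebaug/B means Eb augmented with B in the bass. B is the fifth of Eb augmented (Eb–G–B), so this is second inversion.

second inversion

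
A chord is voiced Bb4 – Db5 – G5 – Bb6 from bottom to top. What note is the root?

The distinct letter names are Bb, Db, G. Arranged as a stack of thirds they read G–Bb–Db, so G is the root (a G diminished triad).

G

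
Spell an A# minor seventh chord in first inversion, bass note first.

C#, E#, G#, A#

The chord tones are A#–C#–E#–G#. With the third (C#) lowest for first inversion: C#, E#, G#, A#.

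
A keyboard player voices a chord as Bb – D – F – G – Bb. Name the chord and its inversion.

The distinct note names are Bb, D, F, G. Stacked in thirds they read G–Bb–D–F, which is a minor seventh chord on G.
Bb is the third of G minor seventh; third in the bass means first inversion (figured bass 6/5).

G minor seventh, first inversion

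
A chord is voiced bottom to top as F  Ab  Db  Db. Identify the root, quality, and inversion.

Db major, first inversion

The distinct note names are F, Ab, Db. Stacked in thirds they read Db–F–Ab, which is a major triad on Db.
The lowest note is F, the third of the chord, so this is first inversion (figured bass 6).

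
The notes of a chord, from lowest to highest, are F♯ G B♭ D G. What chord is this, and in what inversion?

Reducing to letter names: F#, G, Bb, D. These stack in thirds as G–Bb–D–F# — a G minor-major seventh chord.
The lowest note is F#, the seventh of the chord, so this is third inversion (figured bass 4/2).

G minor-major seventh, third inversion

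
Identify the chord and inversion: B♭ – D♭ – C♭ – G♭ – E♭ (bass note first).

The distinct note names are Bb, Db, Cb, Gb, Eb. Stacked in thirds they read Cb–Eb–Gb–Bb–Db, which is a major ninth chord on Cb.
Bb is the seventh of Cb major ninth; seventh in the bass means third inversion.

Cb major ninth, third inversion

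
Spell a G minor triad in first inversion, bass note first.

G minor is G–Bb–D. First inversion puts the third (Bb) in the bass, with the remaining tones above: Bb, D, G.

Bb, D, G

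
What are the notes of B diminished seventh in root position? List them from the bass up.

The chord tones are B–D–F–Ab. With the root (B) lowest for root position: B, D, F, Ab.

B, D, F, Ab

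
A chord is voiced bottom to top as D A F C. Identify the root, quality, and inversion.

The distinct note names are D, A, F, C. Stacked in thirds they read D–F–A–C, which is a minor seventh chord on D.
D is the root of D minor seventh; root in the bass means root position (figured bass 7).

D minor seventh, root position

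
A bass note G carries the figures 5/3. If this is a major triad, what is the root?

The figures 5/3 mean the root of the chord is in the bass. If G is the root of a major triad, the root is G (chord tones G–B–D).

G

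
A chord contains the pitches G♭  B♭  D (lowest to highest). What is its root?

Gb

Reordering Gb, Bb, D into stacked thirds gives Gb–Bb–D; the bottom of that stack, Gb, is the root.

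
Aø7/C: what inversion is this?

first inversion

Aø7/C means A half-diminished seventh with C in the bass. C is the third of A half-diminished seventh (A–C–Eb–G), so this is first inversion.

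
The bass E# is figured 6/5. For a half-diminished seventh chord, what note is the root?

The figures 6/5 mean the third of the chord is in the bass. If E# is the third of a half-diminished seventh chord, the root is C## (chord tones C##–E#–G#–B#).

C##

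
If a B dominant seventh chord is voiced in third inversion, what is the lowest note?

A

B dominant seventh is B–D#–F#–A. Third inversion places the seventh in the bass: A.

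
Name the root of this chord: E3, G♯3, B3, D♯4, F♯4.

E, G#, B, D#, F# are the tones of an E major ninth chord (E–G#–B–D#–F#), making E the root.

E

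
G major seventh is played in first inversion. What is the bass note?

B

G major seventh is G–B–D–F#. First inversion places the third in the bass: B.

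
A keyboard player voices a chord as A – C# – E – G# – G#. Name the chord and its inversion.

A major seventh, root position

The pitch classes A, C#, E, G# arrange in thirds as A–C#–E–G#: an A major seventh chord.
With the root (A) in the bass, the chord is in root position (figured bass 7).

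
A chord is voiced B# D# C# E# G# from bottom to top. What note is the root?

C#

The distinct letter names are B#, D#, C#, E#, G#. Arranged as a stack of thirds they read C#–E#–G#–B#–D#, so C# is the root (a C# major ninth chord).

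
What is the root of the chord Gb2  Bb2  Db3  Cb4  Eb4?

Reordering Gb, Bb, Db, Cb, Eb into stacked thirds gives Cb–Eb–Gb–Bb–Db; the bottom of that stack, Cb, is the root.

Cb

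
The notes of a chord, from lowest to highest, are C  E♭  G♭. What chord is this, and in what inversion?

C diminished, root position

Reducing to letter names: C, Eb, Gb. These stack in thirds as C–Eb–Gb — a C diminished triad.
C is the root of C diminished; root in the bass means root position (figured bass 5/3).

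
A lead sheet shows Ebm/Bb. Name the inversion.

Ebm/Bb means Eb minor with Bb in the bass. Bb is the fifth of Eb minor (Eb–Gb–Bb), so this is second inversion.

second inversion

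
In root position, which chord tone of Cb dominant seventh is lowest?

Cb

In root position the root is lowest. For Cb dominant seventh (Cb–Eb–Gb–Bbb) that is Cb.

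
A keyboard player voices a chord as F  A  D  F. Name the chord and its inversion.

Reducing to letter names: F, A, D. These stack in thirds as D–F–A — a D minor triad.
The lowest note is F, the third of the chord, so this is first inversion (figured bass 6).

D minor, first inversion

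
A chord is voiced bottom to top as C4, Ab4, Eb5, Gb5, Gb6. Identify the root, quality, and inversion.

Ab dominant seventh, first inversion

Reducing to letter names: C, Ab, Eb, Gb. These stack in thirds as Ab–C–Eb–Gb — an Ab dominant seventh chord.
C is the third of Ab dominant seventh; third in the bass means first inversion (figured bass 6/5).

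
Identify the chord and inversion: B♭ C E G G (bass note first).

The distinct note names are Bb, C, E, G. Stacked in thirds they read C–E–G–Bb, which is a dominant seventh chord on C.
With the seventh (Bb) in the bass, the chord is in third inversion (figured bass 4/2).

C dominant seventh, third inversion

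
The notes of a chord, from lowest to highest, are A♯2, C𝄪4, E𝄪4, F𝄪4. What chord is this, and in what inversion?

F## minor-major seventh, first inversion

The distinct note names are A#, C##, E##, F##. Stacked in thirds they read F##–A#–C##–E##, which is a minor-major seventh chord on F##.
The lowest note is A#, the third of the chord, so this is first inversion (figured bass 6/5).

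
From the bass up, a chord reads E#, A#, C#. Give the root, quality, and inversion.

The distinct note names are E#, A#, C#. Stacked in thirds they read A#–C#–E#, which is a minor triad on A#.
E# is the fifth of A# minor; fifth in the bass means second inversion (figured bass 6/4).

A# minor, second inversion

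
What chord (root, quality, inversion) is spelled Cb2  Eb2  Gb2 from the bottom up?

The distinct note names are Cb, Eb, Gb. Stacked in thirds they read Cb–Eb–Gb, which is a major triad on Cb.
The lowest note is Cb, the root of the chord, so this is root position (figured bass 5/3).

Cb major, root position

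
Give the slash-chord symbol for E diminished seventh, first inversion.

Edim7/G

First inversion of E diminished seventh has the third (G) in the bass. As a slash chord: Edim7/G.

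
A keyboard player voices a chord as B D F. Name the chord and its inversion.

The distinct note names are B, D, F. Stacked in thirds they read B–D–F, which is a diminished triad on B.
With the root (B) in the bass, the chord is in root position (figured bass 5/3).

B diminished, root position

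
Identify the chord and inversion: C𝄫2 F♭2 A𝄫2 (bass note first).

Fb diminished, second inversion

The pitch classes Cbb, Fb, Abb arrange in thirds as Fb–Abb–Cbb: an Fb diminished triad.
With the fifth (Cbb) in the bass, the chord is in second inversion (figured bass 6/4).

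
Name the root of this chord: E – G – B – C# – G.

C#

E, G, B, C# are the tones of a C# half-diminished seventh chord (C#–E–G–B), making C# the root.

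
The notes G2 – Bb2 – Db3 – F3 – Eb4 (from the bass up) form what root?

Eb

Reordering G, Bb, Db, F, Eb into stacked thirds gives Eb–G–Bb–Db–F; the bottom of that stack, Eb, is the root.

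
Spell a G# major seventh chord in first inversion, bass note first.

B#, D#, F##, G#

The chord tones are G#–B#–D#–F##. With the third (B#) lowest for first inversion: B#, D#, F##, G#.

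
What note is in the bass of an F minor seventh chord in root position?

F

The root of F minor seventh (F–Ab–C–Eb) is F; that is the bass in root position.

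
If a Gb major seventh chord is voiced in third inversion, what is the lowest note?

The seventh of Gb major seventh (Gb–Bb–Db–F) is F; that is the bass in third inversion.

F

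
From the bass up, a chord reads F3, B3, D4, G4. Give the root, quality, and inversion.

G dominant seventh, third inversion

The distinct note names are F, B, D, G. Stacked in thirds they read G–B–D–F, which is a dominant seventh chord on G.
The lowest note is F, the seventh of the chord, so this is third inversion (figured bass 4/2).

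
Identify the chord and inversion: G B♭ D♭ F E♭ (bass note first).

The pitch classes G, Bb, Db, F, Eb arrange in thirds as Eb–G–Bb–Db–F: an Eb dominant ninth chord.
G is the third of Eb dominant ninth; third in the bass means first inversion.

Eb dominant ninth, first inversion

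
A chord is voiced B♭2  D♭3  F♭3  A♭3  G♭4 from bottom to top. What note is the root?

Bb, Db, Fb, Ab, Gb are the tones of a Gb dominant ninth chord (Gb–Bb–Db–Fb–Ab), making Gb the root.

Gb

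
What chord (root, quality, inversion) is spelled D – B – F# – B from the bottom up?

The pitch classes D, B, F# arrange in thirds as B–D–F#: a B minor triad.
With the third (D) in the bass, the chord is in first inversion (figured bass 6).

B minor, first inversion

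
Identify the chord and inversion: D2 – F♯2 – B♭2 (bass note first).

The distinct note names are D, F#, Bb. Stacked in thirds they read Bb–D–F#, which is an augmented triad on Bb.
The lowest note is D, the third of the chord, so this is first inversion (figured bass 6).

Bb augmented, first inversion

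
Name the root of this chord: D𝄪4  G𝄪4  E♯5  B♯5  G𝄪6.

D##, G##, E#, B# are the tones of an E# major seventh chord (E#–G##–B#–D##), making E# the root.

E#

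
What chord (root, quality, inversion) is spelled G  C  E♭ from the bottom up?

Reducing to letter names: G, C, Eb. These stack in thirds as C–Eb–G — a C minor triad.
With the fifth (G) in the bass, the chord is in second inversion (figured bass 6/4).

C minor, second inversion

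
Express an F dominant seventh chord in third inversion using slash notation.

Third inversion of F dominant seventh has the seventh (Eb) in the bass. As a slash chord: F7/Eb.

F7/Eb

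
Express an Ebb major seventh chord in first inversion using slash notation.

Ebbmaj7/Gb

First inversion of Ebb major seventh has the third (Gb) in the bass. As a slash chord: Ebbmaj7/Gb.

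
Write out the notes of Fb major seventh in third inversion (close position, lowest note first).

Eb, Fb, Ab, Cb

Spelling Fb major seventh: Fb–Ab–Cb–Eb. In third inversion the seventh is bass, giving Eb, Fb, Ab, Cb from the bottom.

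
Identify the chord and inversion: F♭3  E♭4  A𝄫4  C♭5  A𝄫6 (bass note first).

The distinct note names are Fb, Eb, Abb, Cb. Stacked in thirds they read Fb–Abb–Cb–Eb, which is a minor-major seventh chord on Fb.
The lowest note is Fb, the root of the chord, so this is root position (figured bass 7).

Fb minor-major seventh, root position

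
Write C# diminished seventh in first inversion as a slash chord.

C#dim7/E

First inversion of C# diminished seventh has the third (E) in the bass. As a slash chord: C#dim7/E.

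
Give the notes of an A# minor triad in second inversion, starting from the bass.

E#, A#, C#

The chord tones are A#–C#–E#. With the fifth (E#) lowest for second inversion: E#, A#, C#.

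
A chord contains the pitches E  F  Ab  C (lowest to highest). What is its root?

Reordering E, F, Ab, C into stacked thirds gives F–Ab–C–E; the bottom of that stack, F, is the root.

F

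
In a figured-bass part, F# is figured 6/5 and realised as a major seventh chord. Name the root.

The figures 6/5 mean the third of the chord is in the bass. If F# is the third of a major seventh chord, the root is D (chord tones D–F#–A–C#).

D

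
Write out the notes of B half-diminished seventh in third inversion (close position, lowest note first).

B half-diminished seventh is B–D–F–A. Third inversion puts the seventh (A) in the bass, with the remaining tones above: A, B, D, F.

A, B, D, F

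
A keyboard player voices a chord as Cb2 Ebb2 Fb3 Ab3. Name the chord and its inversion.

Fb dominant seventh, second inversion

The pitch classes Cb, Ebb, Fb, Ab arrange in thirds as Fb–Ab–Cb–Ebb: an Fb dominant seventh chord.
With the fifth (Cb) in the bass, the chord is in second inversion (figured bass 4/3).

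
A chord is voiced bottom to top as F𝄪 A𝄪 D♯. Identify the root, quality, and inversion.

D# augmented, first inversion

The pitch classes F##, A##, D# arrange in thirds as D#–F##–A##: a D# augmented triad.
With the third (F##) in the bass, the chord is in first inversion (figured bass 6).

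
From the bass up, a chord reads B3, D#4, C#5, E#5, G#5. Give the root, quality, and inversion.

The pitch classes B, D#, C#, E#, G# arrange in thirds as C#–E#–G#–B–D#: a C# dominant ninth chord.
The lowest note is B, the seventh of the chord, so this is third inversion.

C# dominant ninth, third inversion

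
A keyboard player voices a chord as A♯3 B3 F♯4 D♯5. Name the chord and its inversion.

The pitch classes A#, B, F#, D# arrange in thirds as B–D#–F#–A#: a B major seventh chord.
A# is the seventh of B major seventh; seventh in the bass means third inversion (figured bass 4/2).

B major seventh, third inversion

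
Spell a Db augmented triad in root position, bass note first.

Db augmented is Db–F–A. Root position puts the root (Db) in the bass, with the remaining tones above: Db, F, A.

Db, F, A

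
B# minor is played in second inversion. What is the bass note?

In second inversion the fifth is lowest. For B# minor (B#–D#–F##) that is F##.

F##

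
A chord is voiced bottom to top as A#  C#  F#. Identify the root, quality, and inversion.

Reducing to letter names: A#, C#, F#. These stack in thirds as F#–A#–C# — an F# major triad.
A# is the third of F# major; third in the bass means first inversion (figured bass 6).

F# major, first inversion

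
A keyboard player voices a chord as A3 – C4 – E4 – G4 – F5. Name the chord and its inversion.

Reducing to letter names: A, C, E, G, F. These stack in thirds as F–A–C–E–G — an F major ninth chord.
A is the third of F major ninth; third in the bass means first inversion.

F major ninth, first inversion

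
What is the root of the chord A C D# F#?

D#

A, C, D#, F# are the tones of a D# diminished seventh chord (D#–F#–A–C), making D# the root.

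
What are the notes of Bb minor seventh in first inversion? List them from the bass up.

Db, F, Ab, Bb

Bb minor seventh is Bb–Db–F–Ab. First inversion puts the third (Db) in the bass, with the remaining tones above: Db, F, Ab, Bb.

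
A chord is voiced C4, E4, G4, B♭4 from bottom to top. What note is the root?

Reordering C, E, G, Bb into stacked thirds gives C–E–G–Bb; the bottom of that stack, C, is the root.

C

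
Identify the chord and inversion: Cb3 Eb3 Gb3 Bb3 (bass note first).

Cb major seventh, root position

The pitch classes Cb, Eb, Gb, Bb arrange in thirds as Cb–Eb–Gb–Bb: a Cb major seventh chord.
The lowest note is Cb, the root of the chord, so this is root position (figured bass 7).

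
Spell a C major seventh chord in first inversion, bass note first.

E, G, B, C

C major seventh is C–E–G–B. First inversion puts the third (E) in the bass, with the remaining tones above: E, G, B, C.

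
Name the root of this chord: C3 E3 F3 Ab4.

F

C, E, F, Ab are the tones of an F minor-major seventh chord (F–Ab–C–E), making F the root.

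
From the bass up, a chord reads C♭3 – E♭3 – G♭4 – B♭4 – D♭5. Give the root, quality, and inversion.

Cb major ninth, root position

The pitch classes Cb, Eb, Gb, Bb, Db arrange in thirds as Cb–Eb–Gb–Bb–Db: a Cb major ninth chord.
Cb is the root of Cb major ninth; root in the bass means root position.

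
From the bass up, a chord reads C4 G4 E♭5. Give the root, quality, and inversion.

The distinct note names are C, G, Eb. Stacked in thirds they read C–Eb–G, which is a minor triad on C.
The lowest note is C, the root of the chord, so this is root position (figured bass 5/3).

C minor, root position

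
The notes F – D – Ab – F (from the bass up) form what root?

F, D, Ab are the tones of a D diminished triad (D–F–Ab), making D the root.

D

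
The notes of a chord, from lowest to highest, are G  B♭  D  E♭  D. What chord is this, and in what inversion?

Reducing to letter names: G, Bb, D, Eb. These stack in thirds as Eb–G–Bb–D — an Eb major seventh chord.
With the third (G) in the bass, the chord is in first inversion (figured bass 6/5).

Eb major seventh, first inversion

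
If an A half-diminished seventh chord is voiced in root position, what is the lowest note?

In root position the root is lowest. For A half-diminished seventh (A–C–Eb–G) that is A.

A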